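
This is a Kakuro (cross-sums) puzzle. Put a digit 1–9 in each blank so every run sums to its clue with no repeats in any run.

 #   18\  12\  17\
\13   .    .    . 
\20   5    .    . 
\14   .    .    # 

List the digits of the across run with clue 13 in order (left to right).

17 in 2 cells must be {8,9}.
No cell is forced outright now. R1C3 can only be 8 or 9 (the digits allowed by both its 13 across and its 17 down). If R1C3 = 9: then R1C1 would have to be in {1,3} for the 13 across but in {4,6,7,9} for the 18 down — contradiction. So R1C3 = 8.
R1C1 = 4: the only remaining digit allowed by both the 13 across and the 18 down.
R1C2 = 13 − 12 = 1 completes the 13 across.
R2C3 = 17 − 8 = 9 completes the 17 down.
R3C1 = 18 − 9 = 9 completes the 18 down.
R3C2 = 14 − 9 = 5 completes the 14 across.
R2C2 = 20 − 14 = 6 completes the 20 across.

4 1 8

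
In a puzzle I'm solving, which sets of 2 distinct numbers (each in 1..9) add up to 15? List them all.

{6,9}; {7,8}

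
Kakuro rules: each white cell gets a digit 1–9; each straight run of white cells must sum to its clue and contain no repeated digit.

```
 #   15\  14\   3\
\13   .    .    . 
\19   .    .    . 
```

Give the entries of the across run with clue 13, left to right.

3 in 2 cells must be {1,2}.
The 19 across and the 3 down share only 2, so R2C3 = 2.
R1C3 = 3 − 2 = 1 completes the 3 down.
Nothing is forced directly, so branch on R2C1, whose candidates are 8 or 9. If R2C1 = 9: then R1C1 would have to be in {3,4,5,7,8,9} for the 13 across but in {6} for the 15 down — contradiction. So R2C1 = 8.
R1C1 = 15 − 8 = 7 completes the 15 down.
R1C2 = 13 − 8 = 5 completes the 13 across.
R2C2 = 19 − 10 = 9 completes the 19 across.

7, 5, 1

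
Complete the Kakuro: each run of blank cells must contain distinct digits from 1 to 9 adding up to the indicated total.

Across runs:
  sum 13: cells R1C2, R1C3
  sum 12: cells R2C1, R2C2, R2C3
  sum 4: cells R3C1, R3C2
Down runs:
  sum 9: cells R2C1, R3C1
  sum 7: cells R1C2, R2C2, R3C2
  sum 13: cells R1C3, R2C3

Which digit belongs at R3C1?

3

4 in 2 cells must be {1,3}; 7 in 3 cells must be {1,2,4}.
The 13 across and the 7 down share only 4, so R1C2 = 4.
R1C3 = 13 − 4 = 9 completes the 13 across.
R2C3 = 13 − 9 = 4 completes the 13 down.
R3C2 = 1: the only remaining digit allowed by both the 4 across and the 7 down.
R2C2 = 7 − 5 = 2 completes the 7 down.
R3C1 = 4 − 1 = 3 completes the 4 across.
R2C1 = 12 − 6 = 6 completes the 12 across.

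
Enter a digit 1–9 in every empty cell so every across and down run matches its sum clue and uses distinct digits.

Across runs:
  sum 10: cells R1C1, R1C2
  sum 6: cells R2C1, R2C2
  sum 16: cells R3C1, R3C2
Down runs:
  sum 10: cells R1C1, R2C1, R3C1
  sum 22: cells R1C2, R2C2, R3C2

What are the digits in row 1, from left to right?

16 in 2 cells must be {7,9}.
The 6 across and the 22 down share only 5, so R2C2 = 5.
The 16 across and the 10 down share only 7, so R3C1 = 7.
R3C2 = 16 − 7 = 9 completes the 16 across.
R1C2 = 22 − 14 = 8 completes the 22 down.
R2C1 = 6 − 5 = 1 completes the 6 across.
R1C1 = 10 − 8 = 2 completes the 10 across.

2, 8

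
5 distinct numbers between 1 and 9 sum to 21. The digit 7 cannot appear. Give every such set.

{1,2,3,6,9}; {1,2,4,5,9}; {1,2,4,6,8}; {1,3,4,5,8}

5 distinct digits from 1–9 sum between 15 and 35.
Dropping sets that contain 7.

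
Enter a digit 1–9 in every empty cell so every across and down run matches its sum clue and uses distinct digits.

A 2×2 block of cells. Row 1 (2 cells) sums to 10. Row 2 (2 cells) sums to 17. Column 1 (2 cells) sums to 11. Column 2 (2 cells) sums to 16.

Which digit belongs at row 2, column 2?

17 in 2 cells must be {8,9}; 16 in 2 cells must be {7,9}.
The 17 across and the 16 down share only 9, so (2,2) = 9.
(1,2) = 16 − 9 = 7 completes the 16 down.
(2,1) = 17 − 9 = 8 completes the 17 across.
(1,1) = 10 − 7 = 3 completes the 10 across.

9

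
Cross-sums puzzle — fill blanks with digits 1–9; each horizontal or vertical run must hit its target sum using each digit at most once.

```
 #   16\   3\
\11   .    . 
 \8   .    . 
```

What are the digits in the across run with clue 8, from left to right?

7, 1

16 in 2 cells must be {7,9}; 3 in 2 cells must be {1,2}.
The 11 across and the 3 down share only 2, so R1C2 = 2.
The 8 across and the 16 down share only 7, so R2C1 = 7.
R2C2 = 8 − 7 = 1 completes the 8 across.
R1C1 = 11 − 2 = 9 completes the 11 across.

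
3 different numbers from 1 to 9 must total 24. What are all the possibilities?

{7,8,9}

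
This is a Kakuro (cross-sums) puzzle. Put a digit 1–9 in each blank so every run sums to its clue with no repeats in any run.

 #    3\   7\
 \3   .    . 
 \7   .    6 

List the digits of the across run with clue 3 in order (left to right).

2 1

3 in 2 cells must be {1,2}.
R1C2 = 7 − 6 = 1 completes the 7 down.
R2C1 = 7 − 6 = 1 completes the 7 across.
R1C1 = 3 − 1 = 2 completes the 3 across.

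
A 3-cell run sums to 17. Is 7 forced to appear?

Counterexample: {2,6,9} sums to 17 without using 7.

No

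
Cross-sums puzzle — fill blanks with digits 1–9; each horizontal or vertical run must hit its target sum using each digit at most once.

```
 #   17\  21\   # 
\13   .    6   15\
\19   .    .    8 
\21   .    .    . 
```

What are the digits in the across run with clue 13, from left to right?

7, 6

R1C1 = 13 − 6 = 7 completes the 13 across.
R2C2 = 7: the only remaining digit allowed by both the 19 across and the 21 down.
R3C2 = 21 − 13 = 8 completes the 21 down.
R3C3 = 15 − 8 = 7 completes the 15 down.
R2C1 = 19 − 15 = 4 completes the 19 across.
R3C1 = 21 − 15 = 6 completes the 21 across.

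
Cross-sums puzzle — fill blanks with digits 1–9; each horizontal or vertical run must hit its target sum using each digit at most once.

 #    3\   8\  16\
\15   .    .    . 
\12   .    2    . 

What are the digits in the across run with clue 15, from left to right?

3 in 2 cells must be {1,2}; 16 in 2 cells must be {7,9}.
R1C2 = 8 − 2 = 6 completes the 8 down.
R1C3 = 7: the only remaining digit allowed by both the 15 across and the 16 down.
Given what's placed, R2C1 must be 1 to fit the 12 across and 3 down.
R2C3 = 12 − 3 = 9 completes the 12 across.
R1C1 = 15 − 13 = 2 completes the 15 across.

2 6 7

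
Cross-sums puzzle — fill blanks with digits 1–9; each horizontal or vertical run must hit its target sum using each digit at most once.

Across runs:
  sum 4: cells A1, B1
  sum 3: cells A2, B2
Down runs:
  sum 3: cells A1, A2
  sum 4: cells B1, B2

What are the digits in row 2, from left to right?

2 1

4 in 2 cells must be {1,3}; 3 in 2 cells must be {1,2}.
The 4 across and the 3 down share only 1, so A1 = 1.
B1 = 4 − 1 = 3 completes the 4 across.
A2 = 3 − 1 = 2 completes the 3 down.
B2 = 3 − 2 = 1 completes the 3 across.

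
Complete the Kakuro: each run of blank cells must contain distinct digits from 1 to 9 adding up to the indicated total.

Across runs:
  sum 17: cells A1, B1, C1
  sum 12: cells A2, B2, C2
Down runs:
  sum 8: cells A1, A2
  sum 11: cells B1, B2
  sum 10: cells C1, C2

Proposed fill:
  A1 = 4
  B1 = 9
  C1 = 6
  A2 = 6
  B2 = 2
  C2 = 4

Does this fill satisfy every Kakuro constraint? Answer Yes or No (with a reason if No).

No — the across run A1–C1 sums to 19, not 17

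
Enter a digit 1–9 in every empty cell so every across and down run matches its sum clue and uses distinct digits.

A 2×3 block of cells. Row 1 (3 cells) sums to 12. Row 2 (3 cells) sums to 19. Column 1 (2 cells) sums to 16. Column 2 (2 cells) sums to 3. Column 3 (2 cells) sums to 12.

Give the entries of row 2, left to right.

16 in 2 cells must be {7,9}; 3 in 2 cells must be {1,2}.
The 19 across and the 3 down share only 2, so (2,2) = 2.
(1,2) = 3 − 2 = 1 completes the 3 down.
Given what's placed, (2,1) must be 9 to fit the 19 across and 16 down.
(2,3) = 19 − 11 = 8 completes the 19 across.
(1,1) = 16 − 9 = 7 completes the 16 down.
(1,3) = 12 − 8 = 4 completes the 12 across.

9, 2, 8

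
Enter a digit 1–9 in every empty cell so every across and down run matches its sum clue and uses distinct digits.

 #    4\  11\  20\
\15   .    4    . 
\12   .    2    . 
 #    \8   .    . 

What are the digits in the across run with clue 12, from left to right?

1 2 9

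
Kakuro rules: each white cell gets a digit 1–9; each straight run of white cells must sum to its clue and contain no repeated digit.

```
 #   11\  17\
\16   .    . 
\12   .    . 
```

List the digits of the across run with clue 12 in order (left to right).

16 in 2 cells must be {7,9}; 17 in 2 cells must be {8,9}.
The 16 across and the 17 down share only 9, so R1C2 = 9.
R2C2 = 17 − 9 = 8 completes the 17 down.
R1C1 = 16 − 9 = 7 completes the 16 across.
R2C1 = 12 − 8 = 4 completes the 12 across.

4, 8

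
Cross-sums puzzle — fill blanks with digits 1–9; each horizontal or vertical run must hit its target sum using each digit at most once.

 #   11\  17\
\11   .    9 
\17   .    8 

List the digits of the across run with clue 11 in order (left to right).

17 in 2 cells must be {8,9}.
R1C1 = 11 − 9 = 2 completes the 11 across.
R2C1 = 17 − 8 = 9 completes the 17 across.

2, 9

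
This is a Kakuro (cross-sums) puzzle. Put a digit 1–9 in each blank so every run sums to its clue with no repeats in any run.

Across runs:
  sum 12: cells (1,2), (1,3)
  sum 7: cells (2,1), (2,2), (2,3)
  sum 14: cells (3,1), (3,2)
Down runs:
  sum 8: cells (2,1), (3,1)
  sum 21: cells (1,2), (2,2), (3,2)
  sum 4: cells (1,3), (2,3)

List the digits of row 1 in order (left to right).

9 3

7 in 3 cells must be {1,2,4}; 4 in 2 cells must be {1,3}.
The 12 across and the 4 down share only 3, so (1,3) = 3.
Intersecting the 7 across with the 21 down forces (2,2) = 4.
(2,3) = 4 − 3 = 1 completes the 4 down.
(1,2) = 12 − 3 = 9 completes the 12 across.
(2,1) = 7 − 5 = 2 completes the 7 across.
(3,1) = 8 − 2 = 6 completes the 8 down.
(3,2) = 14 − 6 = 8 completes the 14 across.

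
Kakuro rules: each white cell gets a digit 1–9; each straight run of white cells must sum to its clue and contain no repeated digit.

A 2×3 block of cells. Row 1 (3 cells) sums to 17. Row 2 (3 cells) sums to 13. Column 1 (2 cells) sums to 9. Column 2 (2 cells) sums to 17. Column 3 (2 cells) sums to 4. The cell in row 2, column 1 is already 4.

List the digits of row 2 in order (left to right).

17 in 2 cells must be {8,9}; 4 in 2 cells must be {1,3}.
(1,1) = 9 − 4 = 5 completes the 9 down.
Given what's placed, (1,3) must be 3 to fit the 17 across and 4 down.
Given what's placed, (2,2) must be 8 to fit the 13 across and 17 down.
(2,3) = 13 − 12 = 1 completes the 13 across.
(1,2) = 17 − 8 = 9 completes the 17 across.

4, 8, 1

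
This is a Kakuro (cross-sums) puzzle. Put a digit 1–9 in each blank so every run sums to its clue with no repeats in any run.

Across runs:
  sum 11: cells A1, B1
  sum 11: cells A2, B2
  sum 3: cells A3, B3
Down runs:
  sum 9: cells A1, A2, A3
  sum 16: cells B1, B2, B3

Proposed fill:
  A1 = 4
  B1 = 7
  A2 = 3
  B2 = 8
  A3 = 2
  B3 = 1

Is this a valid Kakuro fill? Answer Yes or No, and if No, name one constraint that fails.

Yes

Across: 4+7=11; 3+8=11; 2+1=3. Down: 4+3+2=9; 7+8+1=16. No digit repeats within any run.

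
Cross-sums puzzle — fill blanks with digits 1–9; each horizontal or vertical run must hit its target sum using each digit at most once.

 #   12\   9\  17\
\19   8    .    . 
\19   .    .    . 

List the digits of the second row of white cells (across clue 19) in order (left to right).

4, 7, 8

17 in 2 cells must be {8,9}.
R1C3 = 9: the only remaining digit allowed by both the 19 across and the 17 down.
R2C1 = 12 − 8 = 4 completes the 12 down.
R2C3 = 17 − 9 = 8 completes the 17 down.
R1C2 = 19 − 17 = 2 completes the 19 across.
R2C2 = 19 − 12 = 7 completes the 19 across.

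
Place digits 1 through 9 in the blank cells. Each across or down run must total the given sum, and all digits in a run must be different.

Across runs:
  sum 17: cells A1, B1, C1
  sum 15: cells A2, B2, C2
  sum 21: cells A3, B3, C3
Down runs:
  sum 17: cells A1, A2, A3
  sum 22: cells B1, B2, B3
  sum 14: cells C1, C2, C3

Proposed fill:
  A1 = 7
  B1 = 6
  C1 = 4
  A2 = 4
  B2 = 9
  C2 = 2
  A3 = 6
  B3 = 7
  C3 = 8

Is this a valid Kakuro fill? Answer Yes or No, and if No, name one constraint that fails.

Across: 7+6+4=17; 4+9+2=15; 6+7+8=21. Down: 7+4+6=17; 6+9+7=22; 4+2+8=14. No digit repeats within any run.

Yes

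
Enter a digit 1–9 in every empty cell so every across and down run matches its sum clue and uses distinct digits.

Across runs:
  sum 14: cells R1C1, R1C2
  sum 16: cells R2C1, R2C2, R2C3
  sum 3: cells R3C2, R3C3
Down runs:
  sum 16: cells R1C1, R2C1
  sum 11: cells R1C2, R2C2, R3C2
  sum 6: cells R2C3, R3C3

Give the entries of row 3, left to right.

3 in 2 cells must be {1,2}; 16 in 2 cells must be {7,9}.
The 14 across and the 16 down share only 9, so R1C1 = 9.
R1C2 = 14 − 9 = 5 completes the 14 across.
R2C1 = 16 − 9 = 7 completes the 16 down.
R2C2 = 4: the only remaining digit allowed by both the 16 across and the 11 down.
R2C3 = 16 − 11 = 5 completes the 16 across.
R3C2 = 11 − 9 = 2 completes the 11 down.
R3C3 = 3 − 2 = 1 completes the 3 across.

2 1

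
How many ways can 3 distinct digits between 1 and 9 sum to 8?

2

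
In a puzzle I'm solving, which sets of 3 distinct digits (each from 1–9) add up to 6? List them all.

{1,2,3}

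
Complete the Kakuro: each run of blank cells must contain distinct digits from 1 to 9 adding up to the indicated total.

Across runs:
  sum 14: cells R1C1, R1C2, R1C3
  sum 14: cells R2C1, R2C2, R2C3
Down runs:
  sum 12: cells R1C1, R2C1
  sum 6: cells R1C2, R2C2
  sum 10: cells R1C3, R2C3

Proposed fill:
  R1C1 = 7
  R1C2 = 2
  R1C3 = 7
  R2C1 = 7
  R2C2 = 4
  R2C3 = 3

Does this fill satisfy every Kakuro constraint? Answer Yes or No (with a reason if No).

No — the down run R1C1–R2C1 sums to 14, not 12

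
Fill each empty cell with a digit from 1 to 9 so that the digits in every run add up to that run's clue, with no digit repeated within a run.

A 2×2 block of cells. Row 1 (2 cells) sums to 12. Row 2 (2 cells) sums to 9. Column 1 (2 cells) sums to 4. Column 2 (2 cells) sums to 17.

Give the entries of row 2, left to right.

1 8

4 in 2 cells must be {1,3}; 17 in 2 cells must be {8,9}.
The 12 across and the 4 down share only 3, so (1,1) = 3.
(1,2) = 12 − 3 = 9 completes the 12 across.
(2,1) = 4 − 3 = 1 completes the 4 down.
(2,2) = 9 − 1 = 8 completes the 9 across.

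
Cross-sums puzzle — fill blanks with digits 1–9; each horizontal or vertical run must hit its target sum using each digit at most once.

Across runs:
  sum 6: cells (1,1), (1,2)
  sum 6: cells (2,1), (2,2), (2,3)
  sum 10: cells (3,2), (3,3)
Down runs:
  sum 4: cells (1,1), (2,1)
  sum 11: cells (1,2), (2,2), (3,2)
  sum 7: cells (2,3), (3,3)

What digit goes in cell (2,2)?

2

6 in 3 cells must be {1,2,3}; 4 in 2 cells must be {1,3}.
The 6 across and the 4 down share only 1, so (1,1) = 1.
(1,2) = 6 − 1 = 5 completes the 6 across.
(2,1) = 4 − 1 = 3 completes the 4 down.
(2,2) = 2: the only remaining digit allowed by both the 6 across and the 11 down.
(2,3) = 6 − 5 = 1 completes the 6 across.
(3,2) = 11 − 7 = 4 completes the 11 down.
(3,3) = 10 − 4 = 6 completes the 10 across.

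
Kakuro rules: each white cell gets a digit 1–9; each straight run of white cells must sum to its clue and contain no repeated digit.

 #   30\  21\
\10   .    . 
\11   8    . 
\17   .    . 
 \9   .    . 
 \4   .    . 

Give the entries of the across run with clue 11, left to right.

8, 3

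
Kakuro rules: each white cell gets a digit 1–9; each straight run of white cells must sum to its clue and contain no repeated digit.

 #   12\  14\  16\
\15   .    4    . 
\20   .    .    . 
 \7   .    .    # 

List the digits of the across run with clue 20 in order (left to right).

16 in 2 cells must be {7,9}.
Given what's placed, R1C3 must be 9 to fit the 15 across and 16 down.
R2C3 = 16 − 9 = 7 completes the 16 down.
R1C1 = 15 − 13 = 2 completes the 15 across.
No cell is forced outright now. R2C1 can only be 4 or 9 (the digits allowed by both its 20 across and its 12 down). If R2C1 = 9: then R2C2 would have to be in {4} for the 20 across but in {1,2,3,7,8,9} for the 14 down — contradiction. So R2C1 = 4.
R2C2 = 20 − 11 = 9 completes the 20 across.
R3C1 = 12 − 6 = 6 completes the 12 down.
R3C2 = 7 − 6 = 1 completes the 7 across.

4 9 7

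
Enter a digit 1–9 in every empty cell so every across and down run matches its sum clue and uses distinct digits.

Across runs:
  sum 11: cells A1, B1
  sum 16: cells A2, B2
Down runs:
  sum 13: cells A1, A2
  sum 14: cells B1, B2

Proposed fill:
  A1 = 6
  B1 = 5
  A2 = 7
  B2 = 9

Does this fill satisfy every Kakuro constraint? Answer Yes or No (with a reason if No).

Yes

Across: 6+5=11; 7+9=16. Down: 6+7=13; 5+9=14. No digit repeats within any run.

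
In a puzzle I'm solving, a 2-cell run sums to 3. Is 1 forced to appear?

Yes

The only way to make 3 from 2 distinct digits is {1,2}, which contains 1.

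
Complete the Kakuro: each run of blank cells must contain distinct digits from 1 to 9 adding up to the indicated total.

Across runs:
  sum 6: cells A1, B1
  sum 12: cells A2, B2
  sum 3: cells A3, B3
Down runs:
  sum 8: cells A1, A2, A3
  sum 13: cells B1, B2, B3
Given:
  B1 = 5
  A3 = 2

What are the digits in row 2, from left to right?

3 in 2 cells must be {1,2}.
A1 = 6 − 5 = 1 completes the 6 across.
A2 = 8 − 3 = 5 completes the 8 down.
B2 = 12 − 5 = 7 completes the 12 across.
B3 = 3 − 2 = 1 completes the 3 across.

5 7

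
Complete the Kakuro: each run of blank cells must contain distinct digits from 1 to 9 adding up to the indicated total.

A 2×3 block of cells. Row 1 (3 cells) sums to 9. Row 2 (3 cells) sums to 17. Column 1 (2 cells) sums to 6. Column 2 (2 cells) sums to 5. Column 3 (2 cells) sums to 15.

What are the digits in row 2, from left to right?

The 9 across and the 15 down share only 6, so (1,3) = 6.
(2,3) = 15 − 6 = 9 completes the 15 down.
Nothing is forced directly, so branch on (1,1), whose candidates are 1 or 2. If (1,1) = 2: that forces (1,2) = 1, after which (2,1) would have to be in {1,2,3,5,6,7} for the 17 across but in {4} for the 6 down — contradiction. So (1,1) = 1.
(1,2) = 9 − 7 = 2 completes the 9 across.
(2,1) = 6 − 1 = 5 completes the 6 down.
(2,2) = 17 − 14 = 3 completes the 17 across.

5, 3, 9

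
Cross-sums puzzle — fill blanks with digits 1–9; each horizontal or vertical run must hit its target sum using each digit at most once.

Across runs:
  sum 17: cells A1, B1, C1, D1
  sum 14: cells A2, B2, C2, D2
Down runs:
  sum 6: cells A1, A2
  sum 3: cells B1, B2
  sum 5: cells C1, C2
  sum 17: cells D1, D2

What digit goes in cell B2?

2

3 in 2 cells must be {1,2}; 17 in 2 cells must be {8,9}.
Only 8 fits D2 under both its across sum 14 and down sum 17.
D1 = 17 − 8 = 9 completes the 17 down.
Nothing is forced directly, so branch on B1, whose candidates are 1 or 2. If B1 = 2: that forces C1 = 1, B2 = 1, after which C2 would have to be in {2,3} for the 14 across but in {4} for the 5 down — contradiction. So B1 = 1.
B2 = 3 − 1 = 2 completes the 3 down.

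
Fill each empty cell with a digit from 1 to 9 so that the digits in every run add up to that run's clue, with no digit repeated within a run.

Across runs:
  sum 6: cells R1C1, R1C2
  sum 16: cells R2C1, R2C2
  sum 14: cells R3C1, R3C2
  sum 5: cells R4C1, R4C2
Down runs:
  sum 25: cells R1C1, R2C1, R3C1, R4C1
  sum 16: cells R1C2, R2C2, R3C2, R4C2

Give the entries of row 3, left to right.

16 in 2 cells must be {7,9}.
Nothing is forced directly, so branch on R2C1, whose candidates are 7 or 9. If R2C1 = 7: that forces R2C2 = 9, after which R3C2 would have to be in {5,6,8,9} for the 14 across but in {1,2,4} for the 16 down — contradiction. So R2C1 = 9.
R2C2 = 16 − 9 = 7 completes the 16 across.
Nothing is forced directly, so branch on R3C2, whose candidates are 5 or 6. If R3C2 = 5: that forces R1C2 = 1, after which R3C1 would have to be in {9} for the 14 across but in {1,2,3,4,5,6,7,8} for the 25 down — contradiction. So R3C2 = 6.
R3C1 = 14 − 6 = 8 completes the 14 across.

8 6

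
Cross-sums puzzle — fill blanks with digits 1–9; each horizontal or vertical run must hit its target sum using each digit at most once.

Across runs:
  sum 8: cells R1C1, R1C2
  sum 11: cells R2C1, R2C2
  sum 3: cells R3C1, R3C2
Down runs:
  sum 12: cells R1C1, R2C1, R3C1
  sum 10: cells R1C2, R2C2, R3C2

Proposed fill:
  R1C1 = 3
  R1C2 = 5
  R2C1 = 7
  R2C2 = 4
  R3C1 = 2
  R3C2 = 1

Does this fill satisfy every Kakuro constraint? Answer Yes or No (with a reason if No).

Across: 3+5=8; 7+4=11; 2+1=3. Down: 3+7+2=12; 5+4+1=10. No digit repeats within any run.

Yes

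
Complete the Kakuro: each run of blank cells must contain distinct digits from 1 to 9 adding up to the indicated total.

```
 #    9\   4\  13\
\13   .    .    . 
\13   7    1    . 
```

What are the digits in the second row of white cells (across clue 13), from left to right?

7 1 5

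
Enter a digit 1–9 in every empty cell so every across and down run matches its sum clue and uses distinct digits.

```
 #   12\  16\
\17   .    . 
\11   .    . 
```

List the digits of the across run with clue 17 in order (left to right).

17 in 2 cells must be {8,9}; 16 in 2 cells must be {7,9}.
The 17 across and the 16 down share only 9, so R1C2 = 9.
R2C2 = 16 − 9 = 7 completes the 16 down.
R1C1 = 17 − 9 = 8 completes the 17 across.
R2C1 = 11 − 7 = 4 completes the 11 across.

8 9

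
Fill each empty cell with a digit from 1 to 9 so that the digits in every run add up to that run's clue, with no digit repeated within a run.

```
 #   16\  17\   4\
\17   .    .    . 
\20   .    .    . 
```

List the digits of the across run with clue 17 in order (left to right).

7 9 1

16 in 2 cells must be {7,9}; 17 in 2 cells must be {8,9}; 4 in 2 cells must be {1,3}.
The 20 across and the 4 down share only 3, so R2C3 = 3.
R1C3 = 4 − 3 = 1 completes the 4 down.
Given what's placed, R2C1 must be 9 to fit the 20 across and 16 down.
R2C2 = 20 − 12 = 8 completes the 20 across.
R1C1 = 16 − 9 = 7 completes the 16 down.
R1C2 = 17 − 8 = 9 completes the 17 across.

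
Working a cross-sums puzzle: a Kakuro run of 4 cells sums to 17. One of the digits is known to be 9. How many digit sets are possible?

4 distinct digits from 1–9 sum between 10 and 30.
Keeping only sets containing 9.
Enumerating: {1,2,5,9}, {1,3,4,9}.

2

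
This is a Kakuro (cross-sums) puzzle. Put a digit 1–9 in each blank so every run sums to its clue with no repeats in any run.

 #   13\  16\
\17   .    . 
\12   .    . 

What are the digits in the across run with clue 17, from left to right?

17 in 2 cells must be {8,9}; 16 in 2 cells must be {7,9}.
The 17 across and the 16 down share only 9, so R1C2 = 9.
R2C2 = 16 − 9 = 7 completes the 16 down.
R1C1 = 17 − 9 = 8 completes the 17 across.
R2C1 = 12 − 7 = 5 completes the 12 across.

8 9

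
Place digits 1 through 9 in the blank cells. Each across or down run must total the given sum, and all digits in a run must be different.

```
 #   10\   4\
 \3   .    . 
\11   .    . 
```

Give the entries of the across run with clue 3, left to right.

2, 1

3 in 2 cells must be {1,2}; 4 in 2 cells must be {1,3}.
The 3 across and the 4 down share only 1, so R1C2 = 1.
R2C2 = 4 − 1 = 3 completes the 4 down.
R1C1 = 3 − 1 = 2 completes the 3 across.
R2C1 = 11 − 3 = 8 completes the 11 across.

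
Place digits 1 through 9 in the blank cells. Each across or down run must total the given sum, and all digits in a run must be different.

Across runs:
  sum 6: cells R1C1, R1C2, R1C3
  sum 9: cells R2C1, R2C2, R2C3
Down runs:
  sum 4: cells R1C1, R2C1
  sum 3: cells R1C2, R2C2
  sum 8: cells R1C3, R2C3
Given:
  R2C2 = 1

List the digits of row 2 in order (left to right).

6 in 3 cells must be {1,2,3}; 4 in 2 cells must be {1,3}; 3 in 2 cells must be {1,2}.
R1C2 = 3 − 1 = 2 completes the 3 down.
R2C1 = 3: the only remaining digit allowed by both the 9 across and the 4 down.
R2C3 = 9 − 4 = 5 completes the 9 across.
R1C1 = 4 − 3 = 1 completes the 4 down.
R1C3 = 6 − 3 = 3 completes the 6 across.

3 1 5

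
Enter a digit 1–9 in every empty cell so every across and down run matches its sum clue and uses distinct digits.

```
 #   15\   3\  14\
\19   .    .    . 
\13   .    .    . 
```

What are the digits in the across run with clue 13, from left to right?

7 1 5

3 in 2 cells must be {1,2}.
The 19 across and the 3 down share only 2, so R1C2 = 2.
R2C2 = 3 − 2 = 1 completes the 3 down.
Nothing is forced directly, so branch on R1C1, whose candidates are 8 or 9. If R1C1 = 9: that forces R1C3 = 8, after which R2C1 would have to be in {3,4,5,7,8,9} for the 13 across but in {6} for the 15 down — contradiction. So R1C1 = 8.
R1C3 = 19 − 10 = 9 completes the 19 across.
R2C1 = 15 − 8 = 7 completes the 15 down.
R2C3 = 13 − 8 = 5 completes the 13 across.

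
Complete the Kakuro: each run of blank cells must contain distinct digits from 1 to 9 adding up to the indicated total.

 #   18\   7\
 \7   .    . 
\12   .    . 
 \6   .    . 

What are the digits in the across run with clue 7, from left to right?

7 in 3 cells must be {1,2,4}.
The 12 across and the 7 down share only 4, so R2C2 = 4.
R2C1 = 12 − 4 = 8 completes the 12 across.
Nothing is forced directly, so branch on R1C2, whose candidates are 1 or 2. If R1C2 = 2: then R1C1 would have to be in {5} for the 7 across but in {1,3,4,6,7,9} for the 18 down — contradiction. So R1C2 = 1.
R1C1 = 7 − 1 = 6 completes the 7 across.
R3C1 = 18 − 14 = 4 completes the 18 down.
R3C2 = 6 − 4 = 2 completes the 6 across.

6, 1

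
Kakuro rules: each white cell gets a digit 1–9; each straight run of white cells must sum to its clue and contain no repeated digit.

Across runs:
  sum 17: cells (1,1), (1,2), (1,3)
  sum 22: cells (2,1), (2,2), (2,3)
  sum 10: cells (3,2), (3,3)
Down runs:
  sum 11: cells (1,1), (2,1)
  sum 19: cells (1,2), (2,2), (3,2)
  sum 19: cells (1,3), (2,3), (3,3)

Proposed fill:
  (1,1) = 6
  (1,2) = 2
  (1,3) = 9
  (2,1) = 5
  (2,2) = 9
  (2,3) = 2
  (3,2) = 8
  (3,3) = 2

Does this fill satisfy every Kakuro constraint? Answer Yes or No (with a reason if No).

No — the down run (1,3)–(3,3) sums to 13, not 19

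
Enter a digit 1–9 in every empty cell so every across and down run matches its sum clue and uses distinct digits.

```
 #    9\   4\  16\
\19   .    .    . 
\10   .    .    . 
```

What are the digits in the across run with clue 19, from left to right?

7 3 9

4 in 2 cells must be {1,3}; 16 in 2 cells must be {7,9}.
The 19 across and the 4 down share only 3, so R1C2 = 3.
R2C2 = 4 − 3 = 1 completes the 4 down.
Given what's placed, R2C3 must be 7 to fit the 10 across and 16 down.
R1C1 = 7: the only remaining digit allowed by both the 19 across and the 9 down.
R1C3 = 19 − 10 = 9 completes the 19 across.
R2C1 = 10 − 8 = 2 completes the 10 across.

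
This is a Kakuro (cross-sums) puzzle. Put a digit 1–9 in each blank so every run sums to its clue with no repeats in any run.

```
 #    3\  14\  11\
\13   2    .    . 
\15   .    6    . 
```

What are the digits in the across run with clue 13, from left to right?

2 8 3

3 in 2 cells must be {1,2}.
R1C2 = 14 − 6 = 8 completes the 14 down.
R1C3 = 13 − 10 = 3 completes the 13 across.
R2C1 = 3 − 2 = 1 completes the 3 down.
R2C3 = 15 − 7 = 8 completes the 15 across.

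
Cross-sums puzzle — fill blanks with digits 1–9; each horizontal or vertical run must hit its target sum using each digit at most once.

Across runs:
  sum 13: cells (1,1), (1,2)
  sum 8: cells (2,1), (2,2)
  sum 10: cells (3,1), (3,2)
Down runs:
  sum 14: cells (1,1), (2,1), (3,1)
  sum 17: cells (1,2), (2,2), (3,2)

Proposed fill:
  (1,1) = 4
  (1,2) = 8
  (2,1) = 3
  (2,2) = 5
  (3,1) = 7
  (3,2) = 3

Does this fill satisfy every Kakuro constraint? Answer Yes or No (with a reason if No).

No — the across run (1,1)–(1,2) sums to 12, not 13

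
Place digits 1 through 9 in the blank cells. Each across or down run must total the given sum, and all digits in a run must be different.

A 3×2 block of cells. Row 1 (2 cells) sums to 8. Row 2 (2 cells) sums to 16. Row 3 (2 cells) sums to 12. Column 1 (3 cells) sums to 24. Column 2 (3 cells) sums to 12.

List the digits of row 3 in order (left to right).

16 in 2 cells must be {7,9}; 24 in 3 cells must be {7,8,9}.
The 8 across and the 24 down share only 7, so (1,1) = 7.
(1,2) = 8 − 7 = 1 completes the 8 across.
Given what's placed, (2,1) must be 9 to fit the 16 across and 24 down.
(2,2) = 16 − 9 = 7 completes the 16 across.
(3,1) = 24 − 16 = 8 completes the 24 down.
(3,2) = 12 − 8 = 4 completes the 12 across.

8, 4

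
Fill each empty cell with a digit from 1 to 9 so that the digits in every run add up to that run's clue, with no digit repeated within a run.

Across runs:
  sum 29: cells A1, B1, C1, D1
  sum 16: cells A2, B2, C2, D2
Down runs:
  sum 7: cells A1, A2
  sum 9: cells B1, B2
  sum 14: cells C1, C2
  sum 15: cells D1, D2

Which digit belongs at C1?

9

29 in 4 cells must be {5,7,8,9}.
Only 5 fits A1 under both its across sum 29 and down sum 7.
A2 = 7 − 5 = 2 completes the 7 down.
Nothing is forced directly, so branch on B1, whose candidates are 7 or 8. If B1 = 7: then B2 would have to be in {1,3,4,5,6,7,8,9} for the 16 across but in {2} for the 9 down — contradiction. So B1 = 8.
C1 = 9: the only remaining digit allowed by both the 29 across and the 14 down.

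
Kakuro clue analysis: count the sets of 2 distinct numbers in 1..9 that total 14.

2

2 distinct digits from 1–9 sum between 3 and 17.
Enumerating: {5,9}, {6,8}.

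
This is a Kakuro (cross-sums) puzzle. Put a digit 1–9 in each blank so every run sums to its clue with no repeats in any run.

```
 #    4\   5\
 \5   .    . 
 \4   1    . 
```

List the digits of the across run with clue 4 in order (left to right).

1, 3

4 in 2 cells must be {1,3}.
R1C1 = 4 − 1 = 3 completes the 4 down.
R1C2 = 5 − 3 = 2 completes the 5 across.
R2C2 = 4 − 1 = 3 completes the 4 across.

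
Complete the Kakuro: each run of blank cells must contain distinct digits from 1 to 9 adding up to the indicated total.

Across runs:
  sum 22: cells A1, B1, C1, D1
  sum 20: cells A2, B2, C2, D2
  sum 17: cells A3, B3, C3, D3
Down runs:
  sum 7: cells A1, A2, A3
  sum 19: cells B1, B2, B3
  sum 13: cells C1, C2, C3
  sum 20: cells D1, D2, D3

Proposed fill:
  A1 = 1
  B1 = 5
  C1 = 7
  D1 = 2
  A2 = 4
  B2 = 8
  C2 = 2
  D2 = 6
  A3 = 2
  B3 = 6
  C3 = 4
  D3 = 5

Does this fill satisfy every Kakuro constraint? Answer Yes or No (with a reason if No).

No — the across run A1–D1 sums to 15, not 22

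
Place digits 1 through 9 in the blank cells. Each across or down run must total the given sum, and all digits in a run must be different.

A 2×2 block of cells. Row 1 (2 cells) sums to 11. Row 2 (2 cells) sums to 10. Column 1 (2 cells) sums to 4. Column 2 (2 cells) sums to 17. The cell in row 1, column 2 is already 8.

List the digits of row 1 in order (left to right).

3, 8

4 in 2 cells must be {1,3}; 17 in 2 cells must be {8,9}.
(1,1) = 11 − 8 = 3 completes the 11 across.
(2,1) = 4 − 3 = 1 completes the 4 down.
(2,2) = 10 − 1 = 9 completes the 10 across.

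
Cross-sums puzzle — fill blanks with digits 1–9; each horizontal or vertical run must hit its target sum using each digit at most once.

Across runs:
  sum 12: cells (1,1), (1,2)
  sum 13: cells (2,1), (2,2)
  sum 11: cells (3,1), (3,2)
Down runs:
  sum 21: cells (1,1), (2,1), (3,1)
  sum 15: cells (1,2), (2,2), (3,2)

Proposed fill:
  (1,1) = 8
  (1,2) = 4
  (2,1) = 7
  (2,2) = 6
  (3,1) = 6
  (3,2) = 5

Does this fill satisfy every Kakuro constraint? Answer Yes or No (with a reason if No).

Yes

Across: 8+4=12; 7+6=13; 6+5=11. Down: 8+7+6=21; 4+6+5=15. No digit repeats within any run.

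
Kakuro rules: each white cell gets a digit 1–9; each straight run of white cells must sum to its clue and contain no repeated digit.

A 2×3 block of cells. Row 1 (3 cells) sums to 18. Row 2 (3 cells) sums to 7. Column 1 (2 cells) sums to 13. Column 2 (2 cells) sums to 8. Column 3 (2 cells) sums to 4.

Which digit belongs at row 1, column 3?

3

7 in 3 cells must be {1,2,4}; 4 in 2 cells must be {1,3}.
The 7 across and the 13 down share only 4, so (2,1) = 4.
Given what's placed, (2,3) must be 1 to fit the 7 across and 4 down.
(1,1) = 13 − 4 = 9 completes the 13 down.
(1,3) = 4 − 1 = 3 completes the 4 down.
(2,2) = 7 − 5 = 2 completes the 7 across.
(1,2) = 18 − 12 = 6 completes the 18 across.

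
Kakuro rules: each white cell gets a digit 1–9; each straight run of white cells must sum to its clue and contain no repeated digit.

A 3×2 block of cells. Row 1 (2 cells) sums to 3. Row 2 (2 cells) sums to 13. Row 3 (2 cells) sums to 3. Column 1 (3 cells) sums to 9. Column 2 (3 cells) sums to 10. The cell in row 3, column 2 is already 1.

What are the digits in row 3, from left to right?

3 in 2 cells must be {1,2}.
(1,2) = 2: the only remaining digit allowed by both the 3 across and the 10 down.
(2,2) = 10 − 3 = 7 completes the 10 down.
(3,1) = 3 − 1 = 2 completes the 3 across.
(1,1) = 3 − 2 = 1 completes the 3 across.
(2,1) = 13 − 7 = 6 completes the 13 across.

2 1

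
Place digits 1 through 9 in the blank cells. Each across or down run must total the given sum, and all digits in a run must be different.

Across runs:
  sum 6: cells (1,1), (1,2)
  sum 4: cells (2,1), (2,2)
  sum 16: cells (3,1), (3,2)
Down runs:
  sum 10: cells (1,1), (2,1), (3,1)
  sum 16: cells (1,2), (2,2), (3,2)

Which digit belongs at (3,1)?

4 in 2 cells must be {1,3}; 16 in 2 cells must be {7,9}.
The 16 across and the 10 down share only 7, so (3,1) = 7.
(3,2) = 16 − 7 = 9 completes the 16 across.
Given what's placed, (2,1) must be 1 to fit the 4 across and 10 down.
(2,2) = 4 − 1 = 3 completes the 4 across.
(1,1) = 10 − 8 = 2 completes the 10 down.
(1,2) = 6 − 2 = 4 completes the 6 across.

7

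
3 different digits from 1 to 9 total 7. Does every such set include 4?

Yes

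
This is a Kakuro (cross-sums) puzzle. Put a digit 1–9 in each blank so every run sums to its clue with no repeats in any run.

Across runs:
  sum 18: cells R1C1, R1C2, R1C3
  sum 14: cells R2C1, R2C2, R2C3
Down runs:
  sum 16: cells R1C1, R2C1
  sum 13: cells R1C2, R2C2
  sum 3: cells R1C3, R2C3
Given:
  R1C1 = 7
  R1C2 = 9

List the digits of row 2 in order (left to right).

9 4 1

16 in 2 cells must be {7,9}; 3 in 2 cells must be {1,2}.
R1C3 = 18 − 16 = 2 completes the 18 across.
R2C1 = 16 − 7 = 9 completes the 16 down.
R2C2 = 13 − 9 = 4 completes the 13 down.
R2C3 = 14 − 13 = 1 completes the 14 across.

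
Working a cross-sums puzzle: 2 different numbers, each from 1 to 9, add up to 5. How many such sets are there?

2 distinct digits from 1–9 sum between 3 and 17.
Enumerating: {1,4}, {2,3}.

2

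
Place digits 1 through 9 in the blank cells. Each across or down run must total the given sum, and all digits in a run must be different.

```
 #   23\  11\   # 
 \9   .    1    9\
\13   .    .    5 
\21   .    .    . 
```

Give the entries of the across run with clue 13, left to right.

23 in 3 cells must be {6,8,9}.
R1C1 = 9 − 1 = 8 completes the 9 across.
Given what's placed, R2C1 must be 6 to fit the 13 across and 23 down.
R2C2 = 13 − 11 = 2 completes the 13 across.
R3C1 = 23 − 14 = 9 completes the 23 down.
R3C2 = 11 − 3 = 8 completes the 11 down.
R3C3 = 21 − 17 = 4 completes the 21 across.

6 2 5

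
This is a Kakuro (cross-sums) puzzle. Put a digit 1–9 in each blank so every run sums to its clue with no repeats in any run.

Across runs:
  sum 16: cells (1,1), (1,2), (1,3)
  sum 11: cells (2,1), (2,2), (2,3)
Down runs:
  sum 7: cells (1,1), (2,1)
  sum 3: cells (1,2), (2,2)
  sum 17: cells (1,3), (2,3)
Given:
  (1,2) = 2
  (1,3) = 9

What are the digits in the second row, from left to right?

3 in 2 cells must be {1,2}; 17 in 2 cells must be {8,9}.
(1,1) = 16 − 11 = 5 completes the 16 across.
(2,1) = 7 − 5 = 2 completes the 7 down.
(2,2) = 3 − 2 = 1 completes the 3 down.
(2,3) = 11 − 3 = 8 completes the 11 across.

2 1 8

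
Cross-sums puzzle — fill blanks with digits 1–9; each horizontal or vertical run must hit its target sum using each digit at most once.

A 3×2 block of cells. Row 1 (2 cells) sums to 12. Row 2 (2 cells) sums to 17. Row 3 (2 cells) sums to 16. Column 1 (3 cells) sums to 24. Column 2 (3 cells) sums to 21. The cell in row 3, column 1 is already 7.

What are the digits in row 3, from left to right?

17 in 2 cells must be {8,9}; 16 in 2 cells must be {7,9}; 24 in 3 cells must be {7,8,9}.
(3,2) = 16 − 7 = 9 completes the 16 across.
(2,2) = 8: the only remaining digit allowed by both the 17 across and the 21 down.
(1,2) = 21 − 17 = 4 completes the 21 down.
(2,1) = 17 − 8 = 9 completes the 17 across.
(1,1) = 12 − 4 = 8 completes the 12 across.

7 9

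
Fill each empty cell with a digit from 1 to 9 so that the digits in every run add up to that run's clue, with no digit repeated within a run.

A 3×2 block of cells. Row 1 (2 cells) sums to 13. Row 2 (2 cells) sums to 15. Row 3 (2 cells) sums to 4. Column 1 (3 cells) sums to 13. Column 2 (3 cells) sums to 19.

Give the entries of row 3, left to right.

1 3

4 in 2 cells must be {1,3}.
The 4 across and the 19 down share only 3, so (3,2) = 3.
(3,1) = 4 − 3 = 1 completes the 4 across.
Nothing is forced directly, so branch on (1,2), whose candidates are 7 or 9. If (1,2) = 7: then (1,1) would have to be in {6} for the 13 across but in {3,4,5,7,8,9} for the 13 down — contradiction. So (1,2) = 9.
(1,1) = 13 − 9 = 4 completes the 13 across.
(2,1) = 13 − 5 = 8 completes the 13 down.
(2,2) = 15 − 8 = 7 completes the 15 across.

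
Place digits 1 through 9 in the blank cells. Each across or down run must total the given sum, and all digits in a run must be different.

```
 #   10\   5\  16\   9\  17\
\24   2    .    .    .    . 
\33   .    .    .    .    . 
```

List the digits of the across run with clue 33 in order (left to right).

16 in 2 cells must be {7,9}; 17 in 2 cells must be {8,9}.
R2C1 = 10 − 2 = 8 completes the 10 down.
R2C5 = 9: the only remaining digit allowed by both the 33 across and the 17 down.
R1C5 = 17 − 9 = 8 completes the 17 down.
Given what's placed, R2C3 must be 7 to fit the 33 across and 16 down.
R1C3 = 16 − 7 = 9 completes the 16 down.
Nothing is forced directly, so branch on R2C2, whose candidates are 3 or 4. If R2C2 = 3: then R1C2 would have to be in {1,4} for the 24 across but in {2} for the 5 down — contradiction. So R2C2 = 4.
R1C2 = 5 − 4 = 1 completes the 5 down.
R1C4 = 24 − 20 = 4 completes the 24 across.
R2C4 = 33 − 28 = 5 completes the 33 across.

8 4 7 5 9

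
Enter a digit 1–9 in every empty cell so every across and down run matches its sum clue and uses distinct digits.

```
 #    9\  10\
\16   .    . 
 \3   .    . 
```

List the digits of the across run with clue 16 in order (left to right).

7 9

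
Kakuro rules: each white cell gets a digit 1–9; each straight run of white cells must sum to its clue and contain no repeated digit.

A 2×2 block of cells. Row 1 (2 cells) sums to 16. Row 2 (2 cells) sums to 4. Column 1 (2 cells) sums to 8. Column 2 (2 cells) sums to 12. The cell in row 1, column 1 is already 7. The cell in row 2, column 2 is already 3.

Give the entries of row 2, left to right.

1 3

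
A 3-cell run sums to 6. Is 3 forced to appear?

Yes

The only way to make 6 from 3 distinct digits is {1,2,3}, which contains 3.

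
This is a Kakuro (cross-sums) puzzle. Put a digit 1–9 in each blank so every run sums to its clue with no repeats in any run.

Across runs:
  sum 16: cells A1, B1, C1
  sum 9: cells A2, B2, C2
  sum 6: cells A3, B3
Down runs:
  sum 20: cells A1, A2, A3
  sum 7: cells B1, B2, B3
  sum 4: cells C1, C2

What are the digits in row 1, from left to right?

7 in 3 cells must be {1,2,4}; 4 in 2 cells must be {1,3}.
Nothing is forced directly, so branch on C1, whose candidates are 1 or 3. If C1 = 1: then B1 would have to be in {6,7,8,9} for the 16 across but in {1,2,4} for the 7 down — contradiction. So C1 = 3.
Given what's placed, B1 must be 4 to fit the 16 across and 7 down.
C2 = 4 − 3 = 1 completes the 4 down.
A1 = 16 − 7 = 9 completes the 16 across.

9 4 3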